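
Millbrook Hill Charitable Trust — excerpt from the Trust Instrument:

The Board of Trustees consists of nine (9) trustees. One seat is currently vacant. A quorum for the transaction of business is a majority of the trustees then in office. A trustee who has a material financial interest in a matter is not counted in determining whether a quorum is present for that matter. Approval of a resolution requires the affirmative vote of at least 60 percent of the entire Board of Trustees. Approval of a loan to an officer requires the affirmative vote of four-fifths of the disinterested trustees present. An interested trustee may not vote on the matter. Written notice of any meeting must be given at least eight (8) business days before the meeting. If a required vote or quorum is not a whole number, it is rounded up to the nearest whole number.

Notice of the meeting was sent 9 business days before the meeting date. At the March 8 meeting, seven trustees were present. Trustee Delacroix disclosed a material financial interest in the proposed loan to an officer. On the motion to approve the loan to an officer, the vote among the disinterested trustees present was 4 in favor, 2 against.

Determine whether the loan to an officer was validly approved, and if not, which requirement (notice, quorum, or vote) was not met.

Notice: 9 business days given; 8 required (9 ≥ 8). Satisfied.
Quorum: 7 present, but the 1 interested trustee does not count, leaving 6. Quorum is 5. Satisfied.
Vote: the loan to an officer requires four-fifths of the disinterested trustees present (7 − 1 = 6). 4/5 of 6 = 4.80, rounded up to 5, so 5 affirmative votes are needed; 4 voted in favor. Not satisfied.

Invalid — vote requirement not satisfied.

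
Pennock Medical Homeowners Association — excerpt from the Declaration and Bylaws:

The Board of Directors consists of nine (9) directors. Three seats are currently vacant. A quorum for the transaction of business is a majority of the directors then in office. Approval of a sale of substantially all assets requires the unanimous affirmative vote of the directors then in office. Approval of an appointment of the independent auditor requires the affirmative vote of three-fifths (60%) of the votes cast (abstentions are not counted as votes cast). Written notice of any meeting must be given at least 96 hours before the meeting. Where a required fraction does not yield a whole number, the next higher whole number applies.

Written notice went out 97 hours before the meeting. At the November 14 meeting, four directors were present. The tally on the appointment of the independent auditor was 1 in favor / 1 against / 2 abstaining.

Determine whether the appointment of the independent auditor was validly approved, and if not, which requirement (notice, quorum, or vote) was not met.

Invalid — vote requirement not satisfied.

Notice: 97 hours given; 96 required (97 ≥ 96). Satisfied.
Quorum: 4 present; quorum is 4. Satisfied.
Vote: the appointment of the independent auditor requires three-fifths of the votes cast (4 present − 2 abstaining = 2). 3/5 of 2 = 1.20, rounded up to 2, so 2 affirmative votes are needed; 1 voted in favor. Not satisfied.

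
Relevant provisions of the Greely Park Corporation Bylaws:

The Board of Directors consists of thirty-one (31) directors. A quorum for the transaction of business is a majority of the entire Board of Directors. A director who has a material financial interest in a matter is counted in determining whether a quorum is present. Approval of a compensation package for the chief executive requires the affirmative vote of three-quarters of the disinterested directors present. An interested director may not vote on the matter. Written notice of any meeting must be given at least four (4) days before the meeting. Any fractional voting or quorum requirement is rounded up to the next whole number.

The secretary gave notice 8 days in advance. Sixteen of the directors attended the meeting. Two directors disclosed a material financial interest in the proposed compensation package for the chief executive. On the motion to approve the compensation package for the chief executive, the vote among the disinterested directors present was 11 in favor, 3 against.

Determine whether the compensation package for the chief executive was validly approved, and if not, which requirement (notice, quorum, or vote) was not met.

Notice: 8 days given; 4 required (8 ≥ 4). Satisfied.
Quorum: 16 present (interested directors count toward quorum); quorum is 16. Satisfied.
Vote: the compensation package for the chief executive requires three-fourths of the disinterested directors present (16 − 2 = 14). 3/4 of 14 = 10.50, rounded up to 11, so 11 affirmative votes are needed; 11 voted in favor. Satisfied.

Valid — all requirements satisfied.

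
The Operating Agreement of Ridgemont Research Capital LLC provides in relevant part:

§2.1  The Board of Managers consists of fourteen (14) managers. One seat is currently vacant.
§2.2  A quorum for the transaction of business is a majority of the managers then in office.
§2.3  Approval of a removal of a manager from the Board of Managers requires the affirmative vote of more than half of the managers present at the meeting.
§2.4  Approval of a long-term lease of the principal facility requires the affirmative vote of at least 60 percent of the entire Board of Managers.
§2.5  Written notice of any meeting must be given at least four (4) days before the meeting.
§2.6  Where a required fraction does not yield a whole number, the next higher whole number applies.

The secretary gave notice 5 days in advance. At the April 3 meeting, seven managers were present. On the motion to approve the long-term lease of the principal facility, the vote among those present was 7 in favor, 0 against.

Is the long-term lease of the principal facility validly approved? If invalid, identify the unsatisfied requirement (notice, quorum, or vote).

Notice: 5 days given; 4 required (5 ≥ 4). Satisfied.
Quorum: 7 present; quorum is 7. Satisfied.
Vote: the long-term lease of the principal facility requires three-fifths of the entire Board of Managers (14). 3/5 of 14 = 8.40, rounded up to 9, so 9 affirmative votes are needed; 7 voted in favor. Not satisfied.

Invalid — vote requirement not satisfied.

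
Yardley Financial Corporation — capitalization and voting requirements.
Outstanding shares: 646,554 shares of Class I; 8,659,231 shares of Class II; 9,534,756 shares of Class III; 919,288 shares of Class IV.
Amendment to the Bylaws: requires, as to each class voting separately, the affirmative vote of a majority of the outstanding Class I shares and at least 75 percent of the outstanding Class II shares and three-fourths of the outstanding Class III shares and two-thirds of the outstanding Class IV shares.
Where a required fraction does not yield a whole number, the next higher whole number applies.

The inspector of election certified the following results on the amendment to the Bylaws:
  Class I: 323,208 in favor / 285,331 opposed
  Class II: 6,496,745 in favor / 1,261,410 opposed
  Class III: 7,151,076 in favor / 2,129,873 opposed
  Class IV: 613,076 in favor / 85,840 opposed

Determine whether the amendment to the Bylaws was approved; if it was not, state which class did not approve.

Class I: a majority of 646554 is 323278; 323,278 required, 323,208 in favor — not approved.
Class II: 3/4 of 8659231 = 6494423.25, rounded up to 6494424; 6,494,424 required, 6,496,745 in favor — approved.
Class III: 3/4 of 9534756 = 7151067; 7,151,067 required, 7,151,076 in favor — approved.
Class IV: 2/3 of 919288 = 612858.67, rounded up to 612859; 612,859 required, 613,076 in favor — approved.

Not approved — the Class I shares did not give the required vote.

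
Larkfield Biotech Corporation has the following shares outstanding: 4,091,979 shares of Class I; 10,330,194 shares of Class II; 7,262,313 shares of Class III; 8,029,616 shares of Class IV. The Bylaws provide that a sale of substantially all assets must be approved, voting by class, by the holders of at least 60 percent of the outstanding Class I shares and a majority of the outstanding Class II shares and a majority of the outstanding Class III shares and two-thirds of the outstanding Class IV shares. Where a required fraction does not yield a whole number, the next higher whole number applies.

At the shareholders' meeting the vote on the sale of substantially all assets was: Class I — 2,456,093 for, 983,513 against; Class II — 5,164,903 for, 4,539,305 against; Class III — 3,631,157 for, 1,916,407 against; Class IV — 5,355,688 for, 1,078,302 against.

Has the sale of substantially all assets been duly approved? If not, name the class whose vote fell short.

Not approved — the Class II shares did not give the required vote.

Class I: 3/5 of 4091979 = 2455187.40, rounded up to 2455188; 2,455,188 required, 2,456,093 in favor — approved.
Class II: a majority of 10330194 is 5165098; 5,165,098 required, 5,164,903 in favor — not approved.
Class III: a majority of 7262313 is 3631157; 3,631,157 required, 3,631,157 in favor — approved.
Class IV: 2/3 of 8029616 = 5353077.33, rounded up to 5353078; 5,353,078 required, 5,355,688 in favor — approved.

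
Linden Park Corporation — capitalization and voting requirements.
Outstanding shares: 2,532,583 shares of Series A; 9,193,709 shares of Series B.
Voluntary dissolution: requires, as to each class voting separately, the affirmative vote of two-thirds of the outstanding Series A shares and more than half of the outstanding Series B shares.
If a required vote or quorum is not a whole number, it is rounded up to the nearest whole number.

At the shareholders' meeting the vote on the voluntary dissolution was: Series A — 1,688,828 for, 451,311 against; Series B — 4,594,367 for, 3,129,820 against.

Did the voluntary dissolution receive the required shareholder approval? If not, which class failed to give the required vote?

Series A: 2/3 of 2532583 = 1688388.67, rounded up to 1688389; 1,688,389 required, 1,688,828 in favor — approved.
Series B: a majority of 9193709 is 4596855; 4,596,855 required, 4,594,367 in favor — not approved.

Not approved — the Series B shares did not give the required vote.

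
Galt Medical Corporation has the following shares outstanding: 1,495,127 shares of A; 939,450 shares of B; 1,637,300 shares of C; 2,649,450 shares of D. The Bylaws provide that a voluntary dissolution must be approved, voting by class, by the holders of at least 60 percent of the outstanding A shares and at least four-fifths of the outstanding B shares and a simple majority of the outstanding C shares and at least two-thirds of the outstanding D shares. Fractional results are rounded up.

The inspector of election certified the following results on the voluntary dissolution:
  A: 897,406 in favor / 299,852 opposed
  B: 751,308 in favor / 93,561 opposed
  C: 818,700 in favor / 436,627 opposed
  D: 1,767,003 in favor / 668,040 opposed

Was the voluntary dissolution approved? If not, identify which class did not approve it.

A: 3/5 of 1495127 = 897076.20, rounded up to 897077; 897,077 required, 897,406 in favor — approved.
B: 4/5 of 939450 = 751560; 751,560 required, 751,308 in favor — not approved.
C: a majority of 1637300 is 818651; 818,651 required, 818,700 in favor — approved.
D: 2/3 of 2649450 = 1766300; 1,766,300 required, 1,767,003 in favor — approved.

Not approved — the B shares did not give the required vote.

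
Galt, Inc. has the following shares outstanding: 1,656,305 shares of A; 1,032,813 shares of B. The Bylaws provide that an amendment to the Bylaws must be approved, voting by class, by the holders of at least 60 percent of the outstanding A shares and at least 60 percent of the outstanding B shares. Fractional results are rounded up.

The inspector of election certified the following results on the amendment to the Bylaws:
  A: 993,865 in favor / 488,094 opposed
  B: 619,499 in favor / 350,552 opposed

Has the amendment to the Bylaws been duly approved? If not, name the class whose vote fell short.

A: 3/5 of 1656305 = 993783; 993,783 required, 993,865 in favor — approved.
B: 3/5 of 1032813 = 619687.80, rounded up to 619688; 619,688 required, 619,499 in favor — not approved.

Not approved — the B shares did not give the required vote.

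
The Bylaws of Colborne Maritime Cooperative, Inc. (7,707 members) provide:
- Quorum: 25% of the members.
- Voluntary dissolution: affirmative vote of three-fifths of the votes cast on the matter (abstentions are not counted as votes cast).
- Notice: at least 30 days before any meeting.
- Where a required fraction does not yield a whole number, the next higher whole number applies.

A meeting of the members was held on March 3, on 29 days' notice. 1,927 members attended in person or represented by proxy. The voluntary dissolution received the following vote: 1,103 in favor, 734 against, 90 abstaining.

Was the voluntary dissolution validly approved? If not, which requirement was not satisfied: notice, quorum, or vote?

Invalid — notice requirement not satisfied.

Notice: 29 days given; 30 required. Not satisfied.
Quorum: 25% of 7,707 = 1,926.75, rounded up to 1,927; 1,927 present. Satisfied.
Vote: requires three-fifths of the votes cast (1,927 − 90 abstaining = 1,837); 3/5 of 1837 = 1102.20, rounded up to 1103, so 1,103 needed; 1,103 in favor. Satisfied.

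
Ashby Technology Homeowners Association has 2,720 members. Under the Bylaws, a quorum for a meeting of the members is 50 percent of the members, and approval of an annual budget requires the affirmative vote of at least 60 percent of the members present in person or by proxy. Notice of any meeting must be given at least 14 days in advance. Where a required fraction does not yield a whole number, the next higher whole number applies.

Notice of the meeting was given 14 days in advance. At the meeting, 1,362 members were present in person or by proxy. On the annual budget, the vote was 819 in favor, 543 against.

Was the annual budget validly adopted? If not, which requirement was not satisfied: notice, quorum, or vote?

Notice: 14 days given; 14 required. Satisfied.
Quorum: 50% of 2,720 = 1,360; 1,362 present. Satisfied.
Vote: requires three-fifths of those present (1,362); 3/5 of 1362 = 817.20, rounded up to 818, so 818 needed; 819 in favor. Satisfied.

Valid — all requirements satisfied.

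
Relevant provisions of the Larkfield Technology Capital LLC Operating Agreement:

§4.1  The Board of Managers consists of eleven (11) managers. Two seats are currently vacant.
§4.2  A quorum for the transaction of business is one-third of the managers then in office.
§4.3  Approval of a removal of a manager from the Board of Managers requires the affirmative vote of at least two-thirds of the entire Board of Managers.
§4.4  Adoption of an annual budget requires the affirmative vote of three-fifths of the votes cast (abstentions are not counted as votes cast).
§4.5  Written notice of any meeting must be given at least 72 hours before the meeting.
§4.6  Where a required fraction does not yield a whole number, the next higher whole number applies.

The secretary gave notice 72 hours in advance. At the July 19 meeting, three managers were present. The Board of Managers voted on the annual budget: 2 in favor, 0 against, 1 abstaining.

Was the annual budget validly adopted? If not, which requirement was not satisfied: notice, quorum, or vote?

Valid — all requirements satisfied.

Notice: 72 hours given; 72 required (72 ≥ 72). Satisfied.
Quorum: 3 present; quorum is 3. Satisfied.
Vote: the annual budget requires three-fifths of the votes cast (3 present − 1 abstaining = 2). 3/5 of 2 = 1.20, rounded up to 2, so 2 affirmative votes are needed; 2 voted in favor. Satisfied.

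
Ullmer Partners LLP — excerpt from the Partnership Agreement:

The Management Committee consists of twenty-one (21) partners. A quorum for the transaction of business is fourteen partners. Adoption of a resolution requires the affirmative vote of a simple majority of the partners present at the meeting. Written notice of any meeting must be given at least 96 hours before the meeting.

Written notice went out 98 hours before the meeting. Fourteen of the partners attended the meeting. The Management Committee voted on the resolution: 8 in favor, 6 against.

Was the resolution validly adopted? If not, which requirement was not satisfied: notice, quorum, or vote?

Valid — all requirements satisfied.

Notice: 98 hours given; 96 required (98 ≥ 96). Satisfied.
Quorum: 14 present; quorum is 14. Satisfied.
Vote: the resolution requires a majority of the partners present (14). A majority of 14 is 8, so 8 affirmative votes are needed; 8 voted in favor. Satisfied.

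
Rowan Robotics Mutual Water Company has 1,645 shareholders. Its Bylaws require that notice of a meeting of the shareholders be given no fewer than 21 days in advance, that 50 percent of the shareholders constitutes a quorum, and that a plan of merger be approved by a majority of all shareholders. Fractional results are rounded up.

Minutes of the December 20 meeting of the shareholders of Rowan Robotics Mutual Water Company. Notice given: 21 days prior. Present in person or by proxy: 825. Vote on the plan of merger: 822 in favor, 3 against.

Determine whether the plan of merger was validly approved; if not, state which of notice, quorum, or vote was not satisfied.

Invalid — vote requirement not satisfied.

Notice: 21 days given; 21 required. Satisfied.
Quorum: 50% of 1,645 = 822.50, rounded up to 823; 825 present. Satisfied.
Vote: requires a majority of all shareholders (1,645); a majority of 1645 is 823, so 823 needed; 822 in favor. Not satisfied.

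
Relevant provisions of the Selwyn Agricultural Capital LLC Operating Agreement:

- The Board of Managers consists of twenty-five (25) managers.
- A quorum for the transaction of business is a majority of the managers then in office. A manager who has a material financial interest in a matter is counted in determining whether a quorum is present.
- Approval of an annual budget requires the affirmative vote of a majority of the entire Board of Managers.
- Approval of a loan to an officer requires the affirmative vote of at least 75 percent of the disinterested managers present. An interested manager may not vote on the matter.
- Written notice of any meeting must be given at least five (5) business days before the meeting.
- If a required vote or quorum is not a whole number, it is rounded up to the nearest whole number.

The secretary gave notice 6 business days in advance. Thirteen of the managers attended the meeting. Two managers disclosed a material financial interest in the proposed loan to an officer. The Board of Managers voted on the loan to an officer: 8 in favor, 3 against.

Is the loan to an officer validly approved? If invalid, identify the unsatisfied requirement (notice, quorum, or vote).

Invalid — vote requirement not satisfied.

Notice: 6 business days given; 5 required (6 ≥ 5). Satisfied.
Quorum: 13 present (interested managers count toward quorum); quorum is 13. Satisfied.
Vote: the loan to an officer requires three-fourths of the disinterested managers present (13 − 2 = 11). 3/4 of 11 = 8.25, rounded up to 9, so 9 affirmative votes are needed; 8 voted in favor. Not satisfied.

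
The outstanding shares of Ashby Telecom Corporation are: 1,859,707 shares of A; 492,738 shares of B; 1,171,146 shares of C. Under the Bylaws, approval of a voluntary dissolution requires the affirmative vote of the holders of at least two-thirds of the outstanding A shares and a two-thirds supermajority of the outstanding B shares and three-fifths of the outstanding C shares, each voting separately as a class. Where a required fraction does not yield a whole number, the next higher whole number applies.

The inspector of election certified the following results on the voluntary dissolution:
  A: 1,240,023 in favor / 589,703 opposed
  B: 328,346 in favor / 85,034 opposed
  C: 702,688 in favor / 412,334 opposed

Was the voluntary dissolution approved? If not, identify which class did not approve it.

Not approved — the B shares did not give the required vote.

A: 2/3 of 1859707 = 1239804.67, rounded up to 1239805; 1,239,805 required, 1,240,023 in favor — approved.
B: 2/3 of 492738 = 328492; 328,492 required, 328,346 in favor — not approved.
C: 3/5 of 1171146 = 702687.60, rounded up to 702688; 702,688 required, 702,688 in favor — approved.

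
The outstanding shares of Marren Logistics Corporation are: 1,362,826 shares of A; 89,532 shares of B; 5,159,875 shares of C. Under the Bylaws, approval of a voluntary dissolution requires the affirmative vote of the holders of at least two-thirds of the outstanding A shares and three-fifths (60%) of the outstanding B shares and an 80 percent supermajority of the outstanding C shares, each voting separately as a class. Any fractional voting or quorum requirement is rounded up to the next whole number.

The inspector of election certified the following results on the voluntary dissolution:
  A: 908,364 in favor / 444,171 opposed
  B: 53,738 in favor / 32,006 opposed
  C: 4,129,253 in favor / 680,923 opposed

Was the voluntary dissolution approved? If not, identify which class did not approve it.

A: 2/3 of 1362826 = 908550.67, rounded up to 908551; 908,551 required, 908,364 in favor — not approved.
B: 3/5 of 89532 = 53719.20, rounded up to 53720; 53,720 required, 53,738 in favor — approved.
C: 4/5 of 5159875 = 4127900; 4,127,900 required, 4,129,253 in favor — approved.

Not approved — the A shares did not give the required vote.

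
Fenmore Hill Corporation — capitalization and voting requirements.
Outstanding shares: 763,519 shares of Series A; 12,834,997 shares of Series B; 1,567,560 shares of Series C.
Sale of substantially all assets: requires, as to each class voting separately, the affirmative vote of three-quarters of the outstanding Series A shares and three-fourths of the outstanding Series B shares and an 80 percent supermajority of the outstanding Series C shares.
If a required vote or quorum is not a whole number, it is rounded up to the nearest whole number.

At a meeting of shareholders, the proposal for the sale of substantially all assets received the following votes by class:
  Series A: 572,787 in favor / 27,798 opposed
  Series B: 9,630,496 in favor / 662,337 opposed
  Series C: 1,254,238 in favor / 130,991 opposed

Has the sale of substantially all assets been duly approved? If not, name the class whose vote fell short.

Approved — every class gave the required vote.

Series A: 3/4 of 763519 = 572639.25, rounded up to 572640; 572,640 required, 572,787 in favor — approved.
Series B: 3/4 of 12834997 = 9626247.75, rounded up to 9626248; 9,626,248 required, 9,630,496 in favor — approved.
Series C: 4/5 of 1567560 = 1254048; 1,254,048 required, 1,254,238 in favor — approved.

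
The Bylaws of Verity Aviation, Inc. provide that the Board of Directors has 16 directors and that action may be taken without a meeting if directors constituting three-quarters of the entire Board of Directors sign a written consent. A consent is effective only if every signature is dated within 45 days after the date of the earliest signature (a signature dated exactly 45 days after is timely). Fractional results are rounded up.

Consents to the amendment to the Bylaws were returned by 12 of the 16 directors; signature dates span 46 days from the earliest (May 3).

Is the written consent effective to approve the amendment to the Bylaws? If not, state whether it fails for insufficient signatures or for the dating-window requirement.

Signatures required: three-quarters of 16 — 3/4 of 16 = 12, so 12 needed; 12 signed. Sufficient.
Dating window: the latest signature is 46 days after the earliest; the limit is 45 days. Outside the window.

Not effective — dating-window requirement not satisfied.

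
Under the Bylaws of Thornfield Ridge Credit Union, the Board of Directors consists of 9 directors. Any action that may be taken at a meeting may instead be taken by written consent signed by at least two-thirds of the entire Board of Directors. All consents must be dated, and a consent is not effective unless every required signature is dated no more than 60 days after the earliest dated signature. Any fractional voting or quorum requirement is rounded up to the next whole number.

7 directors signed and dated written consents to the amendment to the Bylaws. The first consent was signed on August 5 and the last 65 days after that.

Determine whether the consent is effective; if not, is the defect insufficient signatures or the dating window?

Not effective — dating-window requirement not satisfied.

Signatures required: at least two-thirds of 9 — 2/3 of 9 = 6, so 6 needed; 7 signed. Sufficient.
Dating window: the latest signature is 65 days after the earliest; the limit is 60 days. Outside the window.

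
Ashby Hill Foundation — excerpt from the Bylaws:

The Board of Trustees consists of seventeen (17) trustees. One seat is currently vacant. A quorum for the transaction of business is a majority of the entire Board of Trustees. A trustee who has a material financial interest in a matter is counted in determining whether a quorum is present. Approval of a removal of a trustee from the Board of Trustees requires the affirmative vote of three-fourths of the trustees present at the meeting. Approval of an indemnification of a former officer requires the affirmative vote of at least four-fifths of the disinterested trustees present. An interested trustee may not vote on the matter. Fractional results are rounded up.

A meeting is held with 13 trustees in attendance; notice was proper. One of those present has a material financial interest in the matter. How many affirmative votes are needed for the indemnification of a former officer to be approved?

10

The indemnification of a former officer requires four-fifths of the disinterested trustees present (13 − 1 = 12).
4/5 of 12 = 9.60, rounded up to 10.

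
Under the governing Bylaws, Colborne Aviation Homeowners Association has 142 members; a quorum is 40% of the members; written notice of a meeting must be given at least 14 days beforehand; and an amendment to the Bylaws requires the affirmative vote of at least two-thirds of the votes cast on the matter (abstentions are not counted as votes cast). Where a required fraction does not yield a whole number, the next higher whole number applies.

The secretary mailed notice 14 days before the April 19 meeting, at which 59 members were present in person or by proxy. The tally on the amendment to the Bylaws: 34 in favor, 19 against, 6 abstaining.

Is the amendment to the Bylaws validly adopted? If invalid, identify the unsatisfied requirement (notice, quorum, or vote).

Invalid — vote requirement not satisfied.

Notice: 14 days given; 14 required. Satisfied.
Quorum: 40% of 142 = 56.80, rounded up to 57; 59 present. Satisfied.
Vote: requires two-thirds of the votes cast (59 − 6 abstaining = 53); 2/3 of 53 = 35.33, rounded up to 36, so 36 needed; 34 in favor. Not satisfied.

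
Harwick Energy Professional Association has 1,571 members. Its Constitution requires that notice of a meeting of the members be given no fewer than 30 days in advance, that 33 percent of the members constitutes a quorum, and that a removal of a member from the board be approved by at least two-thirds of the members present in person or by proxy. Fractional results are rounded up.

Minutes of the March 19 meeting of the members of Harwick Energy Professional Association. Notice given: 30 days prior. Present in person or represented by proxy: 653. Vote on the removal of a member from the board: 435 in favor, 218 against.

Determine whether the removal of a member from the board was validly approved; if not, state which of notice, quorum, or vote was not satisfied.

Invalid — vote requirement not satisfied.

Notice: 30 days given; 30 required. Satisfied.
Quorum: 33% of 1,571 = 518.43, rounded up to 519; 653 present. Satisfied.
Vote: requires two-thirds of those present (653); 2/3 of 653 = 435.33, rounded up to 436, so 436 needed; 435 in favor. Not satisfied.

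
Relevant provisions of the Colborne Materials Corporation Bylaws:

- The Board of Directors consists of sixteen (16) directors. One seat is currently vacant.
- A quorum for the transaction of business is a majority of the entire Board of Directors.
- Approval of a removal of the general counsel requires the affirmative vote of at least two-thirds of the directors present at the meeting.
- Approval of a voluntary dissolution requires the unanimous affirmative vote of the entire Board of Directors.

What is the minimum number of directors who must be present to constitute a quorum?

9

A majority of 16 is 9.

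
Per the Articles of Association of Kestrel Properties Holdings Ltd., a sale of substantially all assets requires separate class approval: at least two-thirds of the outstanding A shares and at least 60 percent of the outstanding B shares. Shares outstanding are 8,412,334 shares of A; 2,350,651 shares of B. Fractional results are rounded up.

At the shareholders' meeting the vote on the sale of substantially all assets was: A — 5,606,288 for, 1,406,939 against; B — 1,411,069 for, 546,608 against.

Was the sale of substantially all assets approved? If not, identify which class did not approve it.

Not approved — the A shares did not give the required vote.

A: 2/3 of 8412334 = 5608222.67, rounded up to 5608223; 5,608,223 required, 5,606,288 in favor — not approved.
B: 3/5 of 2350651 = 1410390.60, rounded up to 1410391; 1,410,391 required, 1,411,069 in favor — approved.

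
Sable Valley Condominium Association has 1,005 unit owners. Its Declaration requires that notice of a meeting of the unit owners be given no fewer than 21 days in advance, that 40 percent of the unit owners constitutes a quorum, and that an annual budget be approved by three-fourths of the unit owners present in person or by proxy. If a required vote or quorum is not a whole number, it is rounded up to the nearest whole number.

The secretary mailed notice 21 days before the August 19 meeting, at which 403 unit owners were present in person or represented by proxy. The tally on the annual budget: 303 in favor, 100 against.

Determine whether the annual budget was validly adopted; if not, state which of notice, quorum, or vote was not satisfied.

Valid — all requirements satisfied.

Notice: 21 days given; 21 required. Satisfied.
Quorum: 40% of 1,005 = 402; 403 present. Satisfied.
Vote: requires three-fourths of those present (403); 3/4 of 403 = 302.25, rounded up to 303, so 303 needed; 303 in favor. Satisfied.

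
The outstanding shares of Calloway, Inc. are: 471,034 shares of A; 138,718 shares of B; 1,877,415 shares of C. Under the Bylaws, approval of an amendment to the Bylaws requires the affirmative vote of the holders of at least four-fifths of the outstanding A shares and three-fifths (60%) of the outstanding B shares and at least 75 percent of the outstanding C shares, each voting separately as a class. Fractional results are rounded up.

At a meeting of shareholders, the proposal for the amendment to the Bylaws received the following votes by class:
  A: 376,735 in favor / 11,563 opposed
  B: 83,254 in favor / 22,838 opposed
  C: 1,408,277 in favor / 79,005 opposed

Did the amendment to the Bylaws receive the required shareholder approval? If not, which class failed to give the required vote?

A: 4/5 of 471034 = 376827.20, rounded up to 376828; 376,828 required, 376,735 in favor — not approved.
B: 3/5 of 138718 = 83230.80, rounded up to 83231; 83,231 required, 83,254 in favor — approved.
C: 3/4 of 1877415 = 1408061.25, rounded up to 1408062; 1,408,062 required, 1,408,277 in favor — approved.

Not approved — the A shares did not give the required vote.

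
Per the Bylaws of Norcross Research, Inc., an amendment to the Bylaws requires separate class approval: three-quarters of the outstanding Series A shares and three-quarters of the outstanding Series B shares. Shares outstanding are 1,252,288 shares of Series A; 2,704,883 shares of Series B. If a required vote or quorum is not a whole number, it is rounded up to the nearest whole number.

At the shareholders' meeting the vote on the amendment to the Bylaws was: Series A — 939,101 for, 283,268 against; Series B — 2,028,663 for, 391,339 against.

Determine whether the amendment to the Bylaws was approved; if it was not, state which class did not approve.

Not approved — the Series A shares did not give the required vote.

Series A: 3/4 of 1252288 = 939216; 939,216 required, 939,101 in favor — not approved.
Series B: 3/4 of 2704883 = 2028662.25, rounded up to 2028663; 2,028,663 required, 2,028,663 in favor — approved.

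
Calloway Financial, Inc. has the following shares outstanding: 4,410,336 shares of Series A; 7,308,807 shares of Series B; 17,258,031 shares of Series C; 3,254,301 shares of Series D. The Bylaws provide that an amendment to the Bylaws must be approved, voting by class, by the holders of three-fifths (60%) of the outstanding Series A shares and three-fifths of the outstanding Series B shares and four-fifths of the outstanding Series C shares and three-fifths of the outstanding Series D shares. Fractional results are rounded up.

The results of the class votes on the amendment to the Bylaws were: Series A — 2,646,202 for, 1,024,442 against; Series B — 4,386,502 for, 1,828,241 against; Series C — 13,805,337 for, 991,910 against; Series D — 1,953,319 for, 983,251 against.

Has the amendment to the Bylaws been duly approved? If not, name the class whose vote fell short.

Series A: 3/5 of 4410336 = 2646201.60, rounded up to 2646202; 2,646,202 required, 2,646,202 in favor — approved.
Series B: 3/5 of 7308807 = 4385284.20, rounded up to 4385285; 4,385,285 required, 4,386,502 in favor — approved.
Series C: 4/5 of 17258031 = 13806424.80, rounded up to 13806425; 13,806,425 required, 13,805,337 in favor — not approved.
Series D: 3/5 of 3254301 = 1952580.60, rounded up to 1952581; 1,952,581 required, 1,953,319 in favor — approved.

Not approved — the Series C shares did not give the required vote.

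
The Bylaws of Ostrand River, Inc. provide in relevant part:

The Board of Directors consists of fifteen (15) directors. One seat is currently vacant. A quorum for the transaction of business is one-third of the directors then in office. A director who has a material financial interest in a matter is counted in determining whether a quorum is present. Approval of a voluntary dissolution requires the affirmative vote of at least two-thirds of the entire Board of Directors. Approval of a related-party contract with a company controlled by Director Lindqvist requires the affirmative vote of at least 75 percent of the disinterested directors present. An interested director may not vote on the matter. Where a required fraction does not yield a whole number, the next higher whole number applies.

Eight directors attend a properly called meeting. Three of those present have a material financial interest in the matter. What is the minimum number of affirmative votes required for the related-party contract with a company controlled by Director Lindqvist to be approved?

4

The related-party contract with a company controlled by Director Lindqvist requires three-fourths of the disinterested directors present (8 − 3 = 5).
3/4 of 5 = 3.75, rounded up to 4.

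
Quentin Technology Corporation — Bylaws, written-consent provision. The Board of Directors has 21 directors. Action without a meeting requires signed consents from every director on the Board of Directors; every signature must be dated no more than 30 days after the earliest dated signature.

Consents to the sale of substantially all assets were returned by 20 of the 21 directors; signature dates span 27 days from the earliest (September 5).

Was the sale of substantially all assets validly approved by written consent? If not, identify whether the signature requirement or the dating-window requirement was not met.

Signatures required: the unanimous vote of 21 — unanimous means all 21, so 21 needed; 20 signed. Insufficient.
Dating window: the latest signature is 27 days after the earliest; the limit is 30 days. Within the window.

Not effective — insufficient signatures.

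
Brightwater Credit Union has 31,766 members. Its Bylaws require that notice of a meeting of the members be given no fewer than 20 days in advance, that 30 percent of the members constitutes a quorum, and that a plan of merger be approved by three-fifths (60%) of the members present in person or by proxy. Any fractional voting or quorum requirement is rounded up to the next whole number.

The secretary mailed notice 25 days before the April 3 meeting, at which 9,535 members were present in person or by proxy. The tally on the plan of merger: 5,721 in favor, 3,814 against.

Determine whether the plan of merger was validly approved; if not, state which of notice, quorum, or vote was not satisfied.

Notice: 25 days given; 20 required. Satisfied.
Quorum: 30% of 31,766 = 9,529.80, rounded up to 9,530; 9,535 present. Satisfied.
Vote: requires three-fifths of those present (9,535); 3/5 of 9535 = 5721, so 5,721 needed; 5,721 in favor. Satisfied.

Valid — all requirements satisfied.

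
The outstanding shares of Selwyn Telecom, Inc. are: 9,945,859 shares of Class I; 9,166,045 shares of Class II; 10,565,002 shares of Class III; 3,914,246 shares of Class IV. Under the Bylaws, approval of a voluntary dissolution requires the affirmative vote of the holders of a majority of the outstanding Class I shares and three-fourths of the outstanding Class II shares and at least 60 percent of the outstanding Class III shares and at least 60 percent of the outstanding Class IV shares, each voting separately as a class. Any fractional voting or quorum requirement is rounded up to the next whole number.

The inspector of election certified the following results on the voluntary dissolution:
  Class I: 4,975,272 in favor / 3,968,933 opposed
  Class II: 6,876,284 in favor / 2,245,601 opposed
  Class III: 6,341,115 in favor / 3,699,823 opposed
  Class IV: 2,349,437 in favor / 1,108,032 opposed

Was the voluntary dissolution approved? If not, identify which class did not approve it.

Class I: a majority of 9945859 is 4972930; 4,972,930 required, 4,975,272 in favor — approved.
Class II: 3/4 of 9166045 = 6874533.75, rounded up to 6874534; 6,874,534 required, 6,876,284 in favor — approved.
Class III: 3/5 of 10565002 = 6339001.20, rounded up to 6339002; 6,339,002 required, 6,341,115 in favor — approved.
Class IV: 3/5 of 3914246 = 2348547.60, rounded up to 2348548; 2,348,548 required, 2,349,437 in favor — approved.

Approved — every class gave the required vote.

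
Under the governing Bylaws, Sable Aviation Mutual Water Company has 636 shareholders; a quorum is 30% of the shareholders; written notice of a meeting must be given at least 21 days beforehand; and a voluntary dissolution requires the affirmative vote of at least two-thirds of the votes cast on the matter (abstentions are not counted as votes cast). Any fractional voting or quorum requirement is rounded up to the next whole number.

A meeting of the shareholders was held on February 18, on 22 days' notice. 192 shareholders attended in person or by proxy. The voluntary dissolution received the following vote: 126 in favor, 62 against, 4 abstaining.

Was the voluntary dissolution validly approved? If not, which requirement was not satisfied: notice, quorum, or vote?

Valid — all requirements satisfied.

Notice: 22 days given; 21 required. Satisfied.
Quorum: 30% of 636 = 190.80, rounded up to 191; 192 present. Satisfied.
Vote: requires two-thirds of the votes cast (192 − 4 abstaining = 188); 2/3 of 188 = 125.33, rounded up to 126, so 126 needed; 126 in favor. Satisfied.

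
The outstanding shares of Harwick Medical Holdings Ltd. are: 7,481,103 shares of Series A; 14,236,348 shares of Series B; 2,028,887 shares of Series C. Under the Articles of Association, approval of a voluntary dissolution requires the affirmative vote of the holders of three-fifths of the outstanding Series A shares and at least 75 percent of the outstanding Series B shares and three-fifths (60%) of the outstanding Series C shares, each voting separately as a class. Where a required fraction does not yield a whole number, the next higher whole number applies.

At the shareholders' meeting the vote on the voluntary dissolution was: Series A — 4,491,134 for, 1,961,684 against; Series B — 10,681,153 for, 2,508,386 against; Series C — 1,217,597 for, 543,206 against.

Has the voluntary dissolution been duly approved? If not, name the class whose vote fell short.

Series A: 3/5 of 7481103 = 4488661.80, rounded up to 4488662; 4,488,662 required, 4,491,134 in favor — approved.
Series B: 3/4 of 14236348 = 10677261; 10,677,261 required, 10,681,153 in favor — approved.
Series C: 3/5 of 2028887 = 1217332.20, rounded up to 1217333; 1,217,333 required, 1,217,597 in favor — approved.

Approved — every class gave the required vote.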